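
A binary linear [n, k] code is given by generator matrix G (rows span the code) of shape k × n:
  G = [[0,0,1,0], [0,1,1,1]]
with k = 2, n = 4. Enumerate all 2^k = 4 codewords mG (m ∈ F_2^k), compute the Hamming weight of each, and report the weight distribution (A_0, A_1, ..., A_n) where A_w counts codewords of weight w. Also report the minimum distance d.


Weight distribution: A_0 = 1, A_1 = 1, A_2 = 1, A_3 = 1. Minimum distance d = 1.

Enumerate all 2^2 = 4 messages m ∈ F_2^2.
For each, compute codeword c = mG in F_2^4, then tally its weight.
  m = 00 → c = 0000, weight = 0.
  m = 10 → c = 0010, weight = 1.
  m = 01 → c = 0111, weight = 3.
  m = 11 → c = 0101, weight = 2.
Tally weights:
  weight 0: 1 codewords.
  weight 1: 1 codewords.
  weight 2: 1 codewords.
  weight 3: 1 codewords.
Minimum distance d = smallest w > 0 with A_w > 0 = 1.
Sanity: Σ A_w = 4 = 2^2 = 4 ✓.


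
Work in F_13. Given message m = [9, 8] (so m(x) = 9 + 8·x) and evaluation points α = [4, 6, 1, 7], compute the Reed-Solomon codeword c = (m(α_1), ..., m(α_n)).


c = [2, 5, 4, 0]

Message polynomial: m(x) = 9 + 8·x (mod 13).
For each evaluation point α_i, compute m(α_i) mod 13:
  α_1 = 4: Horner steps 8 → 2, so m(4) = 2.
  α_2 = 6: Horner steps 8 → 5, so m(6) = 5.
  α_3 = 1: Horner steps 8 → 4, so m(1) = 4.
  α_4 = 7: Horner steps 8 → 0, so m(7) = 0.
Codeword c = [2, 5, 4, 0] ∈ F_13^4.


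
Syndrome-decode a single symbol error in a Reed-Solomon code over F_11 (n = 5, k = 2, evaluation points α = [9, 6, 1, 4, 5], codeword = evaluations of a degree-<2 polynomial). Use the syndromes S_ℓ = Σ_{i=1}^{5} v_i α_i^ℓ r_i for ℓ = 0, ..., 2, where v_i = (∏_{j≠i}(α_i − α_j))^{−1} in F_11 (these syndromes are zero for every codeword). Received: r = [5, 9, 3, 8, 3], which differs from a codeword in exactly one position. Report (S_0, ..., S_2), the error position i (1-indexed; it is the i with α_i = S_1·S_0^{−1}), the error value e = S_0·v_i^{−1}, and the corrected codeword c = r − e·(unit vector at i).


S = (5, 5, 5), error at position 3, error magnitude e = 2, c = [5, 9, 1, 8, 3].

Step 1: column multipliers v_i = (∏_{j≠i}(α_i − α_j))^{−1} mod 11.
  i = 1 (α = 9): (9−6)(9−1)(9−4)(9−5) = 3·8·5·4 = 480 ≡ 7, so v_1 = 7^{−1} = 8 (mod 11).
  i = 2 (α = 6): (6−9)(6−1)(6−4)(6−5) = (−3)·5·2·1 = −30 ≡ 3, so v_2 = 3^{−1} = 4 (mod 11).
  i = 3 (α = 1): (1−9)(1−6)(1−4)(1−5) = (−8)·(−5)·(−3)·(−4) = 480 ≡ 7, so v_3 = 7^{−1} = 8 (mod 11).
  i = 4 (α = 4): (4−9)(4−6)(4−1)(4−5) = (−5)·(−2)·3·(−1) = −30 ≡ 3, so v_4 = 3^{−1} = 4 (mod 11).
  i = 5 (α = 5): (5−9)(5−6)(5−1)(5−4) = (−4)·(−1)·4·1 = 16 ≡ 5, so v_5 = 5^{−1} = 9 (mod 11).
  v = [8, 4, 8, 4, 9].
Step 2: syndromes of r = [5, 9, 3, 8, 3] (all sums mod 11).
  S_0 = Σ v_i r_i = 8·5 + 4·9 + 8·3 + 4·8 + 9·3 = 159 ≡ 5.
  S_1 = Σ v_i α_i r_i = 8·9·5 + 4·6·9 + 8·1·3 + 4·4·8 + 9·5·3 = 863 ≡ 5.
  α_i^2 mod 11 = [4, 3, 1, 5, 3].
  S_2 = Σ v_i α_i^2 r_i = 8·4·5 + 4·3·9 + 8·1·3 + 4·5·8 + 9·3·3 = 533 ≡ 5.
  S = (5, 5, 5) ≠ 0, so r is not a codeword (an error is present).
Step 3: locate the error. For a single error e at position i, S_ℓ = v_i·e·α_i^ℓ, so α_err = S_1/S_0.
  S_0^{−1} = 5^{−1} = 9 (mod 11), so α_err = 5·9 = 45 ≡ 1 = α_3. Error position i = 3.
  Consistency check: S_2/S_1 = 5·9 = 45 ≡ 1 = α_err ✓ (single-error assumption holds).
Step 4: error magnitude e = S_0/v_3 = S_0·∏_{j≠3}(α_3 − α_j) = 5·7 = 35 ≡ 2 (mod 11).
Step 5: correct position 3: c_3 = r_3 − e = 3 − 2 ≡ 1 (mod 11). Hence c = [5, 9, 1, 8, 3].
  Check: interpolating c through the α_i gives m(x) = 6 + 6·x (degree < 2) with m(α_i) = c_i for every i, so c is indeed a codeword.


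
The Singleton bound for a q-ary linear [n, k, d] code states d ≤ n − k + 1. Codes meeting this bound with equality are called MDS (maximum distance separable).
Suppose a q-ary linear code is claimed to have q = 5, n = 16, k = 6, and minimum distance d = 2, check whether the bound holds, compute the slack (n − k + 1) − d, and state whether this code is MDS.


Singleton RHS = n − k + 1 = 11, slack = 9, bound satisfied, not MDS.

Singleton bound: d ≤ n − k + 1.
Here n = 16, k = 6, so n − k + 1 = 11.
Given d = 2, check d ≤ 11: YES.
Slack = (n − k + 1) − d = 9.
The code is NOT MDS (slack = 9 > 0).
Description: the claimed parameters are [16, 6, 2]_5; such a code would be non-MDS.


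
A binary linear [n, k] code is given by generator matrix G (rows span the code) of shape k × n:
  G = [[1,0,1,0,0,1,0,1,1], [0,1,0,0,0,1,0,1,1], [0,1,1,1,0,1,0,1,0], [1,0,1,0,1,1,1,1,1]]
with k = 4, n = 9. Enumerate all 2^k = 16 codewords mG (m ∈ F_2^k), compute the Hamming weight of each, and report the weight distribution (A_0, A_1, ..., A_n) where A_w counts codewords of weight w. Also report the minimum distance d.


Weight distribution: A_0 = 1, A_2 = 1, A_3 = 2, A_4 = 3, A_5 = 4, A_6 = 3, A_7 = 2. Minimum distance d = 2.

Enumerate all 2^4 = 16 messages m ∈ F_2^4.
For each, compute codeword c = mG in F_2^9, then tally its weight.
  m = 0000 → c = 000000000, weight = 0.
  m = 1000 → c = 101001011, weight = 5.
  m = 0100 → c = 010001011, weight = 4.
  m = 1100 → c = 111000000, weight = 3.
  m = 0010 → c = 011101010, weight = 5.
  m = 1010 → c = 110100001, weight = 4.
  m = 0110 → c = 001100001, weight = 3.
  m = 1110 → c = 100101010, weight = 4.
  m = 0001 → c = 101011111, weight = 7.
  m = 1001 → c = 000010100, weight = 2.
  m = 0101 → c = 111010100, weight = 5.
  m = 1101 → c = 010011111, weight = 6.
  m = 0011 → c = 110110101, weight = 6.
  m = 1011 → c = 011111110, weight = 7.
  m = 0111 → c = 100111110, weight = 6.
  m = 1111 → c = 001110101, weight = 5.
Tally weights:
  weight 0: 1 codewords.
  weight 2: 1 codewords.
  weight 3: 2 codewords.
  weight 4: 3 codewords.
  weight 5: 4 codewords.
  weight 6: 3 codewords.
  weight 7: 2 codewords.
Minimum distance d = smallest w > 0 with A_w > 0 = 2.
Sanity: Σ A_w = 16 = 2^4 = 16 ✓.


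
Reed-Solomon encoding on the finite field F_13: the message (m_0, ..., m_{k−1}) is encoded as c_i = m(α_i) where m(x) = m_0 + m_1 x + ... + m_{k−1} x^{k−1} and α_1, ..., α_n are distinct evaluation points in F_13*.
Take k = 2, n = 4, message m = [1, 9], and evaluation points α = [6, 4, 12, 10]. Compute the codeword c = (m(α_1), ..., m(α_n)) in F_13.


c = [3, 11, 5, 0]

Message polynomial: m(x) = 1 + 9·x (mod 13).
For each evaluation point α_i, compute m(α_i) mod 13:
  α_1 = 6: Horner steps 9 → 3, so m(6) = 3.
  α_2 = 4: Horner steps 9 → 11, so m(4) = 11.
  α_3 = 12: Horner steps 9 → 5, so m(12) = 5.
  α_4 = 10: Horner steps 9 → 0, so m(10) = 0.
Codeword c = [3, 11, 5, 0] ∈ F_13^4.


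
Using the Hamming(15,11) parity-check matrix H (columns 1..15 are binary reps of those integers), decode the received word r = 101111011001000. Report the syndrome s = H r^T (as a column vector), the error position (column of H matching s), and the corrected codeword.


s = (1, 0, 0, 0)^T, error position = 8, corrected codeword c = 101111001001000

Compute s = H r^T mod 2 one row at a time:
  s_1 = 1 + 1 + 0 + 0 + 1 + 0 + 0 + 0 = 3 ≡ 1 (mod 2).
  s_2 = 1 + 1 + 1 + 0 + 1 + 0 + 0 + 0 = 4 ≡ 0 (mod 2).
  s_3 = 0 + 1 + 1 + 0 + 0 + 0 + 0 + 0 = 2 ≡ 0 (mod 2).
  s_4 = 1 + 1 + 1 + 0 + 1 + 0 + 0 + 0 = 4 ≡ 0 (mod 2).
s = (1, 0, 0, 0)^T — this equals column 8 of H (binary 1000), so error is at position 8.
Correct: flip bit 8 of r = 101111011001000 to get c = 101111001001000.


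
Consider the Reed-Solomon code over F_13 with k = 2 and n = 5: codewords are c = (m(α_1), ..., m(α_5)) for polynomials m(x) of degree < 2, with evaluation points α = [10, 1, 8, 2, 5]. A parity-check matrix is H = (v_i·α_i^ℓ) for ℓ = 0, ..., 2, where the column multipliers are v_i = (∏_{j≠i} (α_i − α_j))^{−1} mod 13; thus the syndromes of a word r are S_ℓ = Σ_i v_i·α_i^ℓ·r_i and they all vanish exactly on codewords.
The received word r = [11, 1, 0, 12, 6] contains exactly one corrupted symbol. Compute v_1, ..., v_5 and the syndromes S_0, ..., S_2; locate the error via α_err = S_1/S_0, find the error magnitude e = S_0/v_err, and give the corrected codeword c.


S = (3, 4, 1), error at position 1, error magnitude e = 2, c = [9, 1, 0, 12, 6].

Step 1: column multipliers v_i = (∏_{j≠i}(α_i − α_j))^{−1} mod 13.
  i = 1 (α = 10): (10−1)(10−8)(10−2)(10−5) = 9·2·8·5 = 720 ≡ 5, so v_1 = 5^{−1} = 8 (mod 13).
  i = 2 (α = 1): (1−10)(1−8)(1−2)(1−5) = (−9)·(−7)·(−1)·(−4) = 252 ≡ 5, so v_2 = 5^{−1} = 8 (mod 13).
  i = 3 (α = 8): (8−10)(8−1)(8−2)(8−5) = (−2)·7·6·3 = −252 ≡ 8, so v_3 = 8^{−1} = 5 (mod 13).
  i = 4 (α = 2): (2−10)(2−1)(2−8)(2−5) = (−8)·1·(−6)·(−3) = −144 ≡ 12, so v_4 = 12^{−1} = 12 (mod 13).
  i = 5 (α = 5): (5−10)(5−1)(5−8)(5−2) = (−5)·4·(−3)·3 = 180 ≡ 11, so v_5 = 11^{−1} = 6 (mod 13).
  v = [8, 8, 5, 12, 6].
Step 2: syndromes of r = [11, 1, 0, 12, 6] (all sums mod 13).
  S_0 = Σ v_i r_i = 8·11 + 8·1 + 5·0 + 12·12 + 6·6 = 276 ≡ 3.
  S_1 = Σ v_i α_i r_i = 8·10·11 + 8·1·1 + 5·8·0 + 12·2·12 + 6·5·6 = 1356 ≡ 4.
  α_i^2 mod 13 = [9, 1, 12, 4, 12].
  S_2 = Σ v_i α_i^2 r_i = 8·9·11 + 8·1·1 + 5·12·0 + 12·4·12 + 6·12·6 = 1808 ≡ 1.
  S = (3, 4, 1) ≠ 0, so r is not a codeword (an error is present).
Step 3: locate the error. For a single error e at position i, S_ℓ = v_i·e·α_i^ℓ, so α_err = S_1/S_0.
  S_0^{−1} = 3^{−1} = 9 (mod 13), so α_err = 4·9 = 36 ≡ 10 = α_1. Error position i = 1.
  Consistency check: S_2/S_1 = 1·10 = 10 ≡ 10 = α_err ✓ (single-error assumption holds).
Step 4: error magnitude e = S_0/v_1 = S_0·∏_{j≠1}(α_1 − α_j) = 3·5 = 15 ≡ 2 (mod 13).
Step 5: correct position 1: c_1 = r_1 − e = 11 − 2 ≡ 9 (mod 13). Hence c = [9, 1, 0, 12, 6].
  Check: interpolating c through the α_i gives m(x) = 3 + 11·x (degree < 2) with m(α_i) = c_i for every i, so c is indeed a codeword.


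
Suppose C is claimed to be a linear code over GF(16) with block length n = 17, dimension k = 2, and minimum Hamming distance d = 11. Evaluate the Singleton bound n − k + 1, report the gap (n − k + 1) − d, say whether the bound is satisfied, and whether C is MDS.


Singleton RHS = n − k + 1 = 16, slack = 5, bound satisfied, not MDS.

Singleton bound: d ≤ n − k + 1.
Here n = 17, k = 2, so n − k + 1 = 16.
Given d = 11, check d ≤ 16: YES.
Slack = (n − k + 1) − d = 5.
The code is NOT MDS (slack = 5 > 0).
Description: the claimed parameters are [17, 2, 11]_16; such a code would be non-MDS.


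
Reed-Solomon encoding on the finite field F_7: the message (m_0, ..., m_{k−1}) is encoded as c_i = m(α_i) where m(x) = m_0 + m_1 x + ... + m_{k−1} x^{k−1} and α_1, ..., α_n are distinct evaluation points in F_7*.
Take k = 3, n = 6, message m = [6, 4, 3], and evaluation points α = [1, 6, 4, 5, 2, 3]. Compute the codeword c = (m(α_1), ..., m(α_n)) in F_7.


c = [6, 5, 0, 3, 5, 3]

Message polynomial: m(x) = 6 + 4·x + 3·x^2 (mod 7).
For each evaluation point α_i, compute m(α_i) mod 7:
  α_1 = 1: Horner steps 3 → 0 → 6, so m(1) = 6.
  α_2 = 6: Horner steps 3 → 1 → 5, so m(6) = 5.
  α_3 = 4: Horner steps 3 → 2 → 0, so m(4) = 0.
  α_4 = 5: Horner steps 3 → 5 → 3, so m(5) = 3.
  α_5 = 2: Horner steps 3 → 3 → 5, so m(2) = 5.
  α_6 = 3: Horner steps 3 → 6 → 3, so m(3) = 3.
Codeword c = [6, 5, 0, 3, 5, 3] ∈ F_7^6.


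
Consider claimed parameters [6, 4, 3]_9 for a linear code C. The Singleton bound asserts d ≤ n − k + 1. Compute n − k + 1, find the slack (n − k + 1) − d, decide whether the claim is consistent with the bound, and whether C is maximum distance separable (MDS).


Singleton RHS = n − k + 1 = 3, slack = 0, bound satisfied, MDS.

Singleton bound: d ≤ n − k + 1.
Here n = 6, k = 4, so n − k + 1 = 3.
Given d = 3, check d ≤ 3: YES.
Slack = (n − k + 1) − d = 0.
The code is MDS (slack = 0).
Description: the claimed parameters are [6, 4, 3]_9; such a code would be MDS (meets Singleton bound).


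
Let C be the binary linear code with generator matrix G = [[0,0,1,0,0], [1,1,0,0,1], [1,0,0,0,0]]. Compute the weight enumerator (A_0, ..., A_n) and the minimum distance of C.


Weight distribution: A_0 = 1, A_1 = 2, A_2 = 2, A_3 = 2, A_4 = 1. Minimum distance d = 1.

Enumerate all 2^3 = 8 messages m ∈ F_2^3.
For each, compute codeword c = mG in F_2^5, then tally its weight.
  m = 000 → c = 00000, weight = 0.
  m = 100 → c = 00100, weight = 1.
  m = 010 → c = 11001, weight = 3.
  m = 110 → c = 11101, weight = 4.
  m = 001 → c = 10000, weight = 1.
  m = 101 → c = 10100, weight = 2.
  m = 011 → c = 01001, weight = 2.
  m = 111 → c = 01101, weight = 3.
Tally weights:
  weight 0: 1 codewords.
  weight 1: 2 codewords.
  weight 2: 2 codewords.
  weight 3: 2 codewords.
  weight 4: 1 codewords.
Minimum distance d = smallest w > 0 with A_w > 0 = 1.
Sanity: Σ A_w = 8 = 2^3 = 8 ✓.


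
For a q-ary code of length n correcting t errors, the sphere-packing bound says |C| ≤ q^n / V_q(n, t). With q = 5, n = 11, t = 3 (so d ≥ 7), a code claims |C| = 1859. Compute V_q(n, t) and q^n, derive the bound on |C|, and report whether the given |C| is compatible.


V_q(n, t) = 11485, q^n = 48828125, Hamming bound = 4251, |C| = 1859 ≤ bound (satisfied).

Step 1: Compute V_q(n, t) = Σ_{j=0}^3 C(n, j) (q−1)^j.
  j = 0: C(11,0)·(4)^0 = 1·1 = 1.
  j = 1: C(11,1)·(4)^1 = 11·4 = 44.
  j = 2: C(11,2)·(4)^2 = 55·16 = 880.
  j = 3: C(11,3)·(4)^3 = 165·64 = 10560.
  V_q(n, t) = 1 + 44 + 880 + 10560 = 11485.
Step 2: q^n = 5^11 = 48828125.
Step 3: Hamming bound ⌊q^n / V_q(n,t)⌋ = ⌊48828125/11485⌋ = 4251.
Step 4: Compare |C| = 1859 to 4251: satisfied.
The claimed |C| lies below the Hamming bound.


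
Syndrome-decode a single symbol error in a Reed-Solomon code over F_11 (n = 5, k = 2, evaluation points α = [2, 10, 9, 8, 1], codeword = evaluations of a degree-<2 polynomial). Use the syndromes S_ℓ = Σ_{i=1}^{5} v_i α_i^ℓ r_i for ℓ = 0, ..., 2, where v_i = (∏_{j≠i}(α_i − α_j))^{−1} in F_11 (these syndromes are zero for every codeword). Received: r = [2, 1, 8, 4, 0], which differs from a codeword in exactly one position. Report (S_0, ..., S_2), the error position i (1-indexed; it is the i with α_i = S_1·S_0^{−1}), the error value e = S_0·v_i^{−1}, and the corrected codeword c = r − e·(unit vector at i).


S = (10, 10, 10), error at position 5, error magnitude e = 2, c = [2, 1, 8, 4, 9].

Step 1: column multipliers v_i = (∏_{j≠i}(α_i − α_j))^{−1} mod 11.
  i = 1 (α = 2): (2−10)(2−9)(2−8)(2−1) = (−8)·(−7)·(−6)·1 = −336 ≡ 5, so v_1 = 5^{−1} = 9 (mod 11).
  i = 2 (α = 10): (10−2)(10−9)(10−8)(10−1) = 8·1·2·9 = 144 ≡ 1, so v_2 = 1^{−1} = 1 (mod 11).
  i = 3 (α = 9): (9−2)(9−10)(9−8)(9−1) = 7·(−1)·1·8 = −56 ≡ 10, so v_3 = 10^{−1} = 10 (mod 11).
  i = 4 (α = 8): (8−2)(8−10)(8−9)(8−1) = 6·(−2)·(−1)·7 = 84 ≡ 7, so v_4 = 7^{−1} = 8 (mod 11).
  i = 5 (α = 1): (1−2)(1−10)(1−9)(1−8) = (−1)·(−9)·(−8)·(−7) = 504 ≡ 9, so v_5 = 9^{−1} = 5 (mod 11).
  v = [9, 1, 10, 8, 5].
Step 2: syndromes of r = [2, 1, 8, 4, 0] (all sums mod 11).
  S_0 = Σ v_i r_i = 9·2 + 1·1 + 10·8 + 8·4 + 5·0 = 131 ≡ 10.
  S_1 = Σ v_i α_i r_i = 9·2·2 + 1·10·1 + 10·9·8 + 8·8·4 + 5·1·0 = 1022 ≡ 10.
  α_i^2 mod 11 = [4, 1, 4, 9, 1].
  S_2 = Σ v_i α_i^2 r_i = 9·4·2 + 1·1·1 + 10·4·8 + 8·9·4 + 5·1·0 = 681 ≡ 10.
  S = (10, 10, 10) ≠ 0, so r is not a codeword (an error is present).
Step 3: locate the error. For a single error e at position i, S_ℓ = v_i·e·α_i^ℓ, so α_err = S_1/S_0.
  S_0^{−1} = 10^{−1} = 10 (mod 11), so α_err = 10·10 = 100 ≡ 1 = α_5. Error position i = 5.
  Consistency check: S_2/S_1 = 10·10 = 100 ≡ 1 = α_err ✓ (single-error assumption holds).
Step 4: error magnitude e = S_0/v_5 = S_0·∏_{j≠5}(α_5 − α_j) = 10·9 = 90 ≡ 2 (mod 11).
Step 5: correct position 5: c_5 = r_5 − e = 0 − 2 ≡ 9 (mod 11). Hence c = [2, 1, 8, 4, 9].
  Check: interpolating c through the α_i gives m(x) = 5 + 4·x (degree < 2) with m(α_i) = c_i for every i, so c is indeed a codeword.


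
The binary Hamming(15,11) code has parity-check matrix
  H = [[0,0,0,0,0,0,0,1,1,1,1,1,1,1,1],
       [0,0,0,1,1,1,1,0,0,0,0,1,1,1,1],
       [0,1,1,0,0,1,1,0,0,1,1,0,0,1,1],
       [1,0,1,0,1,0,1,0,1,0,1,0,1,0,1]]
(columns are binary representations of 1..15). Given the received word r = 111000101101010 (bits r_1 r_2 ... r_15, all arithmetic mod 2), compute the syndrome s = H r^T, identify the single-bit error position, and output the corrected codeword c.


s = (0, 1, 1, 0)^T, error position = 6, corrected codeword c = 111001101101010

Compute s = H r^T mod 2 one row at a time:
  s_1 = 0 + 1 + 1 + 0 + 1 + 0 + 1 + 0 = 4 ≡ 0 (mod 2).
  s_2 = 0 + 0 + 0 + 1 + 1 + 0 + 1 + 0 = 3 ≡ 1 (mod 2).
  s_3 = 1 + 1 + 0 + 1 + 1 + 0 + 1 + 0 = 5 ≡ 1 (mod 2).
  s_4 = 1 + 1 + 0 + 1 + 1 + 0 + 0 + 0 = 4 ≡ 0 (mod 2).
s = (0, 1, 1, 0)^T — this equals column 6 of H (binary 0110), so error is at position 6.
Correct: flip bit 6 of r = 111000101101010 to get c = 111001101101010.


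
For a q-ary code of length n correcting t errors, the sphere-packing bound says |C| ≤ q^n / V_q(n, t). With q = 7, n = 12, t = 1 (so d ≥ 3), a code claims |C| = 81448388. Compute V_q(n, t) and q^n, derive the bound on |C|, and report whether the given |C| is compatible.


V_q(n, t) = 73, q^n = 13841287201, Hamming bound = 189606673, |C| = 81448388 ≤ bound (satisfied).

Step 1: Compute V_q(n, t) = Σ_{j=0}^1 C(n, j) (q−1)^j.
  j = 0: C(12,0)·(6)^0 = 1·1 = 1.
  j = 1: C(12,1)·(6)^1 = 12·6 = 72.
  V_q(n, t) = 1 + 72 = 73.
Step 2: q^n = 7^12 = 13841287201.
Step 3: Hamming bound ⌊q^n / V_q(n,t)⌋ = ⌊13841287201/73⌋ = 189606673.
Step 4: Compare |C| = 81448388 to 189606673: satisfied.
The claimed |C| lies below the Hamming bound.


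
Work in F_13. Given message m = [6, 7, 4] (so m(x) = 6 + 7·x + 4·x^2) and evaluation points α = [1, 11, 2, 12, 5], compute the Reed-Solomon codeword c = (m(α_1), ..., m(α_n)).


c = [4, 8, 10, 3, 11]

Message polynomial: m(x) = 6 + 7·x + 4·x^2 (mod 13).
For each evaluation point α_i, compute m(α_i) mod 13:
  α_1 = 1: Horner steps 4 → 11 → 4, so m(1) = 4.
  α_2 = 11: Horner steps 4 → 12 → 8, so m(11) = 8.
  α_3 = 2: Horner steps 4 → 2 → 10, so m(2) = 10.
  α_4 = 12: Horner steps 4 → 3 → 3, so m(12) = 3.
  α_5 = 5: Horner steps 4 → 1 → 11, so m(5) = 11.
Codeword c = [4, 8, 10, 3, 11] ∈ F_13^5.


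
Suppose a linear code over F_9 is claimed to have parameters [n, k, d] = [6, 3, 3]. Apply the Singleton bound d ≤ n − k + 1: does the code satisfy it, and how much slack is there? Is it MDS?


Singleton RHS = n − k + 1 = 4, slack = 1, bound satisfied, not MDS.

Singleton bound: d ≤ n − k + 1.
Here n = 6, k = 3, so n − k + 1 = 4.
Given d = 3, check d ≤ 4: YES.
Slack = (n − k + 1) − d = 1.
The code is NOT MDS (slack = 1 > 0).
Description: the claimed parameters are [6, 3, 3]_9; such a code would be non-MDS.


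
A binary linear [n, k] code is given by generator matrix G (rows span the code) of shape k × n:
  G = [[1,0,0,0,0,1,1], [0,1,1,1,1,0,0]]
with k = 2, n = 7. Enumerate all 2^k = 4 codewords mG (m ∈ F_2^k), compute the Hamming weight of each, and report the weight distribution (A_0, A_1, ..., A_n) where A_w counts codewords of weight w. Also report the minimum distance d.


Weight distribution: A_0 = 1, A_3 = 1, A_4 = 1, A_7 = 1. Minimum distance d = 3.

Enumerate all 2^2 = 4 messages m ∈ F_2^2.
For each, compute codeword c = mG in F_2^7, then tally its weight.
  m = 00 → c = 0000000, weight = 0.
  m = 10 → c = 1000011, weight = 3.
  m = 01 → c = 0111100, weight = 4.
  m = 11 → c = 1111111, weight = 7.
Tally weights:
  weight 0: 1 codewords.
  weight 3: 1 codewords.
  weight 4: 1 codewords.
  weight 7: 1 codewords.
Minimum distance d = smallest w > 0 with A_w > 0 = 3.
Sanity: Σ A_w = 4 = 2^2 = 4 ✓.


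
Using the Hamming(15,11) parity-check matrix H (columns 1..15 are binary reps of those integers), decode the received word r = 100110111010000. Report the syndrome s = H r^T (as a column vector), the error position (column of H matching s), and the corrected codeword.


s = (1, 1, 0, 1)^T, error position = 13, corrected codeword c = 100110111010100

Compute s = H r^T mod 2 one row at a time:
  s_1 = 1 + 1 + 0 + 1 + 0 + 0 + 0 + 0 = 3 ≡ 1 (mod 2).
  s_2 = 1 + 1 + 0 + 1 + 0 + 0 + 0 + 0 = 3 ≡ 1 (mod 2).
  s_3 = 0 + 0 + 0 + 1 + 0 + 1 + 0 + 0 = 2 ≡ 0 (mod 2).
  s_4 = 1 + 0 + 1 + 1 + 1 + 1 + 0 + 0 = 5 ≡ 1 (mod 2).
s = (1, 1, 0, 1)^T — this equals column 13 of H (binary 1101), so error is at position 13.
Correct: flip bit 13 of r = 100110111010000 to get c = 100110111010100.


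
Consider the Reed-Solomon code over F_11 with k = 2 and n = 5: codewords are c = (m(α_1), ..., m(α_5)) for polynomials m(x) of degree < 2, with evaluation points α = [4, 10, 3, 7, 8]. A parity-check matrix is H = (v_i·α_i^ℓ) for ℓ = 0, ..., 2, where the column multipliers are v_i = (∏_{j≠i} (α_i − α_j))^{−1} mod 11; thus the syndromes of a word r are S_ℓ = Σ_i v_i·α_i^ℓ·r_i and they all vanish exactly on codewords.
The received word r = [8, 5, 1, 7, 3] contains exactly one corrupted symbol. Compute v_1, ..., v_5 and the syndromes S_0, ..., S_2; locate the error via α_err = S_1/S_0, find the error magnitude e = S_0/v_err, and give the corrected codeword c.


S = (1, 10, 1), error at position 2, error magnitude e = 10, c = [8, 6, 1, 7, 3].

Step 1: column multipliers v_i = (∏_{j≠i}(α_i − α_j))^{−1} mod 11.
  i = 1 (α = 4): (4−10)(4−3)(4−7)(4−8) = (−6)·1·(−3)·(−4) = −72 ≡ 5, so v_1 = 5^{−1} = 9 (mod 11).
  i = 2 (α = 10): (10−4)(10−3)(10−7)(10−8) = 6·7·3·2 = 252 ≡ 10, so v_2 = 10^{−1} = 10 (mod 11).
  i = 3 (α = 3): (3−4)(3−10)(3−7)(3−8) = (−1)·(−7)·(−4)·(−5) = 140 ≡ 8, so v_3 = 8^{−1} = 7 (mod 11).
  i = 4 (α = 7): (7−4)(7−10)(7−3)(7−8) = 3·(−3)·4·(−1) = 36 ≡ 3, so v_4 = 3^{−1} = 4 (mod 11).
  i = 5 (α = 8): (8−4)(8−10)(8−3)(8−7) = 4·(−2)·5·1 = −40 ≡ 4, so v_5 = 4^{−1} = 3 (mod 11).
  v = [9, 10, 7, 4, 3].
Step 2: syndromes of r = [8, 5, 1, 7, 3] (all sums mod 11).
  S_0 = Σ v_i r_i = 9·8 + 10·5 + 7·1 + 4·7 + 3·3 = 166 ≡ 1.
  S_1 = Σ v_i α_i r_i = 9·4·8 + 10·10·5 + 7·3·1 + 4·7·7 + 3·8·3 = 1077 ≡ 10.
  α_i^2 mod 11 = [5, 1, 9, 5, 9].
  S_2 = Σ v_i α_i^2 r_i = 9·5·8 + 10·1·5 + 7·9·1 + 4·5·7 + 3·9·3 = 694 ≡ 1.
  S = (1, 10, 1) ≠ 0, so r is not a codeword (an error is present).
Step 3: locate the error. For a single error e at position i, S_ℓ = v_i·e·α_i^ℓ, so α_err = S_1/S_0.
  S_0^{−1} = 1^{−1} = 1 (mod 11), so α_err = 10·1 = 10 ≡ 10 = α_2. Error position i = 2.
  Consistency check: S_2/S_1 = 1·10 = 10 ≡ 10 = α_err ✓ (single-error assumption holds).
Step 4: error magnitude e = S_0/v_2 = S_0·∏_{j≠2}(α_2 − α_j) = 1·10 = 10 ≡ 10 (mod 11).
Step 5: correct position 2: c_2 = r_2 − e = 5 − 10 ≡ 6 (mod 11). Hence c = [8, 6, 1, 7, 3].
  Check: interpolating c through the α_i gives m(x) = 2 + 7·x (degree < 2) with m(α_i) = c_i for every i, so c is indeed a codeword.


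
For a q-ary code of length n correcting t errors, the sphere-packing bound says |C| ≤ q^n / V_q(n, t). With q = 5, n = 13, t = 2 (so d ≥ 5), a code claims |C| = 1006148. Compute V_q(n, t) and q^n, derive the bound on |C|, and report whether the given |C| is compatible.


V_q(n, t) = 1301, q^n = 1220703125, Hamming bound = 938280, |C| = 1006148 > bound (violated).

Step 1: Compute V_q(n, t) = Σ_{j=0}^2 C(n, j) (q−1)^j.
  j = 0: C(13,0)·(4)^0 = 1·1 = 1.
  j = 1: C(13,1)·(4)^1 = 13·4 = 52.
  j = 2: C(13,2)·(4)^2 = 78·16 = 1248.
  V_q(n, t) = 1 + 52 + 1248 = 1301.
Step 2: q^n = 5^13 = 1220703125.
Step 3: Hamming bound ⌊q^n / V_q(n,t)⌋ = ⌊1220703125/1301⌋ = 938280.
Step 4: Compare |C| = 1006148 to 938280: violated.
The claimed |C| lies above the Hamming bound, so no 5-ary code of length 13 with d ≥ 5 can have 1006148 codewords.


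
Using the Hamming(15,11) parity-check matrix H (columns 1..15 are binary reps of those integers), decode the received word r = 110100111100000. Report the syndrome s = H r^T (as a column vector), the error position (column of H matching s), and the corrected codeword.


s = (1, 0, 1, 1)^T, error position = 11, corrected codeword c = 110100111110000

Compute s = H r^T mod 2 one row at a time:
  s_1 = 1 + 1 + 1 + 0 + 0 + 0 + 0 + 0 = 3 ≡ 1 (mod 2).
  s_2 = 1 + 0 + 0 + 1 + 0 + 0 + 0 + 0 = 2 ≡ 0 (mod 2).
  s_3 = 1 + 0 + 0 + 1 + 1 + 0 + 0 + 0 = 3 ≡ 1 (mod 2).
  s_4 = 1 + 0 + 0 + 1 + 1 + 0 + 0 + 0 = 3 ≡ 1 (mod 2).
s = (1, 0, 1, 1)^T — this equals column 11 of H (binary 1011), so error is at position 11.
Correct: flip bit 11 of r = 110100111100000 to get c = 110100111110000.


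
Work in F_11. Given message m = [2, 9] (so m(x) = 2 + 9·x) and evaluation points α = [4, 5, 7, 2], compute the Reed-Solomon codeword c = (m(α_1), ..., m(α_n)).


c = [5, 3, 10, 9]

Message polynomial: m(x) = 2 + 9·x (mod 11).
For each evaluation point α_i, compute m(α_i) mod 11:
  α_1 = 4: Horner steps 9 → 5, so m(4) = 5.
  α_2 = 5: Horner steps 9 → 3, so m(5) = 3.
  α_3 = 7: Horner steps 9 → 10, so m(7) = 10.
  α_4 = 2: Horner steps 9 → 9, so m(2) = 9.
Codeword c = [5, 3, 10, 9] ∈ F_11^4.


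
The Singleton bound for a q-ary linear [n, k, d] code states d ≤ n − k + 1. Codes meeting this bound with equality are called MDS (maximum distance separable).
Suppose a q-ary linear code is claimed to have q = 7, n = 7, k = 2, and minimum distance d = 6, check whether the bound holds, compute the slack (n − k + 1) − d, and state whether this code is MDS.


Singleton RHS = n − k + 1 = 6, slack = 0, bound satisfied, MDS.

Singleton bound: d ≤ n − k + 1.
Here n = 7, k = 2, so n − k + 1 = 6.
Given d = 6, check d ≤ 6: YES.
Slack = (n − k + 1) − d = 0.
The code is MDS (slack = 0).
Description: the claimed parameters are [7, 2, 6]_7; such a code would be MDS (meets Singleton bound).


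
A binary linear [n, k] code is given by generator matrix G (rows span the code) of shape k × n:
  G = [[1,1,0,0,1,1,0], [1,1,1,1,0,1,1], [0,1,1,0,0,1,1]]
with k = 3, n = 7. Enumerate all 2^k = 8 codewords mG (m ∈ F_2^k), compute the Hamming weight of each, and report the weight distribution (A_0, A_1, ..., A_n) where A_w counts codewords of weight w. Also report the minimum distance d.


Weight distribution: A_0 = 1, A_2 = 1, A_4 = 5, A_6 = 1. Minimum distance d = 2.

Enumerate all 2^3 = 8 messages m ∈ F_2^3.
For each, compute codeword c = mG in F_2^7, then tally its weight.
  m = 000 → c = 0000000, weight = 0.
  m = 100 → c = 1100110, weight = 4.
  m = 010 → c = 1111011, weight = 6.
  m = 110 → c = 0011101, weight = 4.
  m = 001 → c = 0110011, weight = 4.
  m = 101 → c = 1010101, weight = 4.
  m = 011 → c = 1001000, weight = 2.
  m = 111 → c = 0101110, weight = 4.
Tally weights:
  weight 0: 1 codewords.
  weight 2: 1 codewords.
  weight 4: 5 codewords.
  weight 6: 1 codewords.
Minimum distance d = smallest w > 0 with A_w > 0 = 2.
Sanity: Σ A_w = 8 = 2^3 = 8 ✓.


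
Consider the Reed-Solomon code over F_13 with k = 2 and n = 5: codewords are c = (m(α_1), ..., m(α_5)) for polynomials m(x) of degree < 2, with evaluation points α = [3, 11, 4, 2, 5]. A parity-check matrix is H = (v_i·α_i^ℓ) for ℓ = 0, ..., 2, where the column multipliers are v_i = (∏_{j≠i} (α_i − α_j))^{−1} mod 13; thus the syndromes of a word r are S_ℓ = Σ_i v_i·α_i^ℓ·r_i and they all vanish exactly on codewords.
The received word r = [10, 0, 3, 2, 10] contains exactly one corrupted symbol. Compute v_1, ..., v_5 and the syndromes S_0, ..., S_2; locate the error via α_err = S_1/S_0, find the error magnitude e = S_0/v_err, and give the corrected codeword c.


S = (4, 12, 10), error at position 1, error magnitude e = 1, c = [9, 0, 3, 2, 10].

Step 1: column multipliers v_i = (∏_{j≠i}(α_i − α_j))^{−1} mod 13.
  i = 1 (α = 3): (3−11)(3−4)(3−2)(3−5) = (−8)·(−1)·1·(−2) = −16 ≡ 10, so v_1 = 10^{−1} = 4 (mod 13).
  i = 2 (α = 11): (11−3)(11−4)(11−2)(11−5) = 8·7·9·6 = 3024 ≡ 8, so v_2 = 8^{−1} = 5 (mod 13).
  i = 3 (α = 4): (4−3)(4−11)(4−2)(4−5) = 1·(−7)·2·(−1) = 14 ≡ 1, so v_3 = 1^{−1} = 1 (mod 13).
  i = 4 (α = 2): (2−3)(2−11)(2−4)(2−5) = (−1)·(−9)·(−2)·(−3) = 54 ≡ 2, so v_4 = 2^{−1} = 7 (mod 13).
  i = 5 (α = 5): (5−3)(5−11)(5−4)(5−2) = 2·(−6)·1·3 = −36 ≡ 3, so v_5 = 3^{−1} = 9 (mod 13).
  v = [4, 5, 1, 7, 9].
Step 2: syndromes of r = [10, 0, 3, 2, 10] (all sums mod 13).
  S_0 = Σ v_i r_i = 4·10 + 5·0 + 1·3 + 7·2 + 9·10 = 147 ≡ 4.
  S_1 = Σ v_i α_i r_i = 4·3·10 + 5·11·0 + 1·4·3 + 7·2·2 + 9·5·10 = 610 ≡ 12.
  α_i^2 mod 13 = [9, 4, 3, 4, 12].
  S_2 = Σ v_i α_i^2 r_i = 4·9·10 + 5·4·0 + 1·3·3 + 7·4·2 + 9·12·10 = 1505 ≡ 10.
  S = (4, 12, 10) ≠ 0, so r is not a codeword (an error is present).
Step 3: locate the error. For a single error e at position i, S_ℓ = v_i·e·α_i^ℓ, so α_err = S_1/S_0.
  S_0^{−1} = 4^{−1} = 10 (mod 13), so α_err = 12·10 = 120 ≡ 3 = α_1. Error position i = 1.
  Consistency check: S_2/S_1 = 10·12 = 120 ≡ 3 = α_err ✓ (single-error assumption holds).
Step 4: error magnitude e = S_0/v_1 = S_0·∏_{j≠1}(α_1 − α_j) = 4·10 = 40 ≡ 1 (mod 13).
Step 5: correct position 1: c_1 = r_1 − e = 10 − 1 ≡ 9 (mod 13). Hence c = [9, 0, 3, 2, 10].
  Check: interpolating c through the α_i gives m(x) = 1 + 7·x (degree < 2) with m(α_i) = c_i for every i, so c is indeed a codeword.


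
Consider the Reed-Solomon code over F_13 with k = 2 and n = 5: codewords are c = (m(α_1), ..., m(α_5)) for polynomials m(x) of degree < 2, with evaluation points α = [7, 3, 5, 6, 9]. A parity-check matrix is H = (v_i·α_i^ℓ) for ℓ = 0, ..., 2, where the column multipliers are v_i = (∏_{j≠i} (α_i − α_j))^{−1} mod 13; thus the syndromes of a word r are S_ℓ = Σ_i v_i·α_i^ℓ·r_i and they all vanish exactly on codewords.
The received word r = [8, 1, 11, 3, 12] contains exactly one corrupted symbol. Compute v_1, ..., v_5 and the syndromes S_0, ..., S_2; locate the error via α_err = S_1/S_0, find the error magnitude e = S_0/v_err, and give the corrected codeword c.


S = (7, 11, 8), error at position 5, error magnitude e = 7, c = [8, 1, 11, 3, 5].

Step 1: column multipliers v_i = (∏_{j≠i}(α_i − α_j))^{−1} mod 13.
  i = 1 (α = 7): (7−3)(7−5)(7−6)(7−9) = 4·2·1·(−2) = −16 ≡ 10, so v_1 = 10^{−1} = 4 (mod 13).
  i = 2 (α = 3): (3−7)(3−5)(3−6)(3−9) = (−4)·(−2)·(−3)·(−6) = 144 ≡ 1, so v_2 = 1^{−1} = 1 (mod 13).
  i = 3 (α = 5): (5−7)(5−3)(5−6)(5−9) = (−2)·2·(−1)·(−4) = −16 ≡ 10, so v_3 = 10^{−1} = 4 (mod 13).
  i = 4 (α = 6): (6−7)(6−3)(6−5)(6−9) = (−1)·3·1·(−3) = 9 ≡ 9, so v_4 = 9^{−1} = 3 (mod 13).
  i = 5 (α = 9): (9−7)(9−3)(9−5)(9−6) = 2·6·4·3 = 144 ≡ 1, so v_5 = 1^{−1} = 1 (mod 13).
  v = [4, 1, 4, 3, 1].
Step 2: syndromes of r = [8, 1, 11, 3, 12] (all sums mod 13).
  S_0 = Σ v_i r_i = 4·8 + 1·1 + 4·11 + 3·3 + 1·12 = 98 ≡ 7.
  S_1 = Σ v_i α_i r_i = 4·7·8 + 1·3·1 + 4·5·11 + 3·6·3 + 1·9·12 = 609 ≡ 11.
  α_i^2 mod 13 = [10, 9, 12, 10, 3].
  S_2 = Σ v_i α_i^2 r_i = 4·10·8 + 1·9·1 + 4·12·11 + 3·10·3 + 1·3·12 = 983 ≡ 8.
  S = (7, 11, 8) ≠ 0, so r is not a codeword (an error is present).
Step 3: locate the error. For a single error e at position i, S_ℓ = v_i·e·α_i^ℓ, so α_err = S_1/S_0.
  S_0^{−1} = 7^{−1} = 2 (mod 13), so α_err = 11·2 = 22 ≡ 9 = α_5. Error position i = 5.
  Consistency check: S_2/S_1 = 8·6 = 48 ≡ 9 = α_err ✓ (single-error assumption holds).
Step 4: error magnitude e = S_0/v_5 = S_0·∏_{j≠5}(α_5 − α_j) = 7·1 = 7 ≡ 7 (mod 13).
Step 5: correct position 5: c_5 = r_5 − e = 12 − 7 ≡ 5 (mod 13). Hence c = [8, 1, 11, 3, 5].
  Check: interpolating c through the α_i gives m(x) = 12 + 5·x (degree < 2) with m(α_i) = c_i for every i, so c is indeed a codeword.


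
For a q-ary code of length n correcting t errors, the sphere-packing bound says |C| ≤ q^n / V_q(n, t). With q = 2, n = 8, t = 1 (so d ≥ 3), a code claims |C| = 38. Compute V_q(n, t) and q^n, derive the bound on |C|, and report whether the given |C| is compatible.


V_q(n, t) = 9, q^n = 256, Hamming bound = 28, |C| = 38 > bound (violated).

Step 1: Compute V_q(n, t) = Σ_{j=0}^1 C(n, j) (q−1)^j.
  j = 0: C(8,0)·(1)^0 = 1·1 = 1.
  j = 1: C(8,1)·(1)^1 = 8·1 = 8.
  V_q(n, t) = 1 + 8 = 9.
Step 2: q^n = 2^8 = 256.
Step 3: Hamming bound ⌊q^n / V_q(n,t)⌋ = ⌊256/9⌋ = 28.
Step 4: Compare |C| = 38 to 28: violated.
The claimed |C| lies above the Hamming bound, so no 2-ary code of length 8 with d ≥ 3 can have 38 codewords.


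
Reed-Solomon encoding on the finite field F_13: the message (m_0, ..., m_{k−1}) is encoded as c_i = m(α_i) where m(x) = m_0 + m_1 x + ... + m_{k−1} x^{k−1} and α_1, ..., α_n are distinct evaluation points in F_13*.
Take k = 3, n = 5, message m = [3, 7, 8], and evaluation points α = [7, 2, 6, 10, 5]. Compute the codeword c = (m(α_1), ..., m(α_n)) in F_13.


c = [2, 10, 8, 2, 4]

Message polynomial: m(x) = 3 + 7·x + 8·x^2 (mod 13).
For each evaluation point α_i, compute m(α_i) mod 13:
  α_1 = 7: Horner steps 8 → 11 → 2, so m(7) = 2.
  α_2 = 2: Horner steps 8 → 10 → 10, so m(2) = 10.
  α_3 = 6: Horner steps 8 → 3 → 8, so m(6) = 8.
  α_4 = 10: Horner steps 8 → 9 → 2, so m(10) = 2.
  α_5 = 5: Horner steps 8 → 8 → 4, so m(5) = 4.
Codeword c = [2, 10, 8, 2, 4] ∈ F_13^5.


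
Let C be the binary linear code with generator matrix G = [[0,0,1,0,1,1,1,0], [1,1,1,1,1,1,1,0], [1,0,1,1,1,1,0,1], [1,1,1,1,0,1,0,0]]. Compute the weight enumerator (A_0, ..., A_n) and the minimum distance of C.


Weight distribution: A_0 = 1, A_2 = 2, A_3 = 3, A_4 = 3, A_5 = 4, A_6 = 2, A_7 = 1. Minimum distance d = 2.

Enumerate all 2^4 = 16 messages m ∈ F_2^4.
For each, compute codeword c = mG in F_2^8, then tally its weight.
  m = 0000 → c = 00000000, weight = 0.
  m = 1000 → c = 00101110, weight = 4.
  m = 0100 → c = 11111110, weight = 7.
  m = 1100 → c = 11010000, weight = 3.
  m = 0010 → c = 10111101, weight = 6.
  m = 1010 → c = 10010011, weight = 4.
  m = 0110 → c = 01000011, weight = 3.
  m = 1110 → c = 01101101, weight = 5.
  m = 0001 → c = 11110100, weight = 5.
  m = 1001 → c = 11011010, weight = 5.
  m = 0101 → c = 00001010, weight = 2.
  m = 1101 → c = 00100100, weight = 2.
  m = 0011 → c = 01001001, weight = 3.
  m = 1011 → c = 01100111, weight = 5.
  m = 0111 → c = 10110111, weight = 6.
  m = 1111 → c = 10011001, weight = 4.
Tally weights:
  weight 0: 1 codewords.
  weight 2: 2 codewords.
  weight 3: 3 codewords.
  weight 4: 3 codewords.
  weight 5: 4 codewords.
  weight 6: 2 codewords.
  weight 7: 1 codewords.
Minimum distance d = smallest w > 0 with A_w > 0 = 2.
Sanity: Σ A_w = 16 = 2^4 = 16 ✓.


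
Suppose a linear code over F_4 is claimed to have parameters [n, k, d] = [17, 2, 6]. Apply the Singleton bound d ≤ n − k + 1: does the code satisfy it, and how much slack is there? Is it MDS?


Singleton RHS = n − k + 1 = 16, slack = 10, bound satisfied, not MDS.

Singleton bound: d ≤ n − k + 1.
Here n = 17, k = 2, so n − k + 1 = 16.
Given d = 6, check d ≤ 16: YES.
Slack = (n − k + 1) − d = 10.
The code is NOT MDS (slack = 10 > 0).
Description: the claimed parameters are [17, 2, 6]_4; such a code would be non-MDS.


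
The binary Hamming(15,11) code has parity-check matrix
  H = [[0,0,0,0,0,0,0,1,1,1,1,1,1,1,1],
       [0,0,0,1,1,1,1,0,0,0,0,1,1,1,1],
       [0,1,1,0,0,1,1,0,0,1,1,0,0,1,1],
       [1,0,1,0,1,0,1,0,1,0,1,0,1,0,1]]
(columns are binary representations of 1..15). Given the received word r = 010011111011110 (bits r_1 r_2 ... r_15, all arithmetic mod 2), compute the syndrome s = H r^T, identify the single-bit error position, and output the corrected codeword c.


s = (0, 0, 1, 1)^T, error position = 3, corrected codeword c = 011011111011110

Compute s = H r^T mod 2 one row at a time:
  s_1 = 1 + 1 + 0 + 1 + 1 + 1 + 1 + 0 = 6 ≡ 0 (mod 2).
  s_2 = 0 + 1 + 1 + 1 + 1 + 1 + 1 + 0 = 6 ≡ 0 (mod 2).
  s_3 = 1 + 0 + 1 + 1 + 0 + 1 + 1 + 0 = 5 ≡ 1 (mod 2).
  s_4 = 0 + 0 + 1 + 1 + 1 + 1 + 1 + 0 = 5 ≡ 1 (mod 2).
s = (0, 0, 1, 1)^T — this equals column 3 of H (binary 0011), so error is at position 3.
Correct: flip bit 3 of r = 010011111011110 to get c = 011011111011110.


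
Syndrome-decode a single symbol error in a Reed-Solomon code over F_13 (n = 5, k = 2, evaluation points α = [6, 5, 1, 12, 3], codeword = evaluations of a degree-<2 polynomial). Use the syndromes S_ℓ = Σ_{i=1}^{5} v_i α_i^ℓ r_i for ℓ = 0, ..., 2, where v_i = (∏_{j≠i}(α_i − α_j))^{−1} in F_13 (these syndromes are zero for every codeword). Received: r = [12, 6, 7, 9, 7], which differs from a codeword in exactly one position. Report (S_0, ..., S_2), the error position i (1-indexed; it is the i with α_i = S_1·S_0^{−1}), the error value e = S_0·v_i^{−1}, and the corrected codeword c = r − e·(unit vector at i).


S = (7, 7, 7), error at position 3, error magnitude e = 12, c = [12, 6, 8, 9, 7].

Step 1: column multipliers v_i = (∏_{j≠i}(α_i − α_j))^{−1} mod 13.
  i = 1 (α = 6): (6−5)(6−1)(6−12)(6−3) = 1·5·(−6)·3 = −90 ≡ 1, so v_1 = 1^{−1} = 1 (mod 13).
  i = 2 (α = 5): (5−6)(5−1)(5−12)(5−3) = (−1)·4·(−7)·2 = 56 ≡ 4, so v_2 = 4^{−1} = 10 (mod 13).
  i = 3 (α = 1): (1−6)(1−5)(1−12)(1−3) = (−5)·(−4)·(−11)·(−2) = 440 ≡ 11, so v_3 = 11^{−1} = 6 (mod 13).
  i = 4 (α = 12): (12−6)(12−5)(12−1)(12−3) = 6·7·11·9 = 4158 ≡ 11, so v_4 = 11^{−1} = 6 (mod 13).
  i = 5 (α = 3): (3−6)(3−5)(3−1)(3−12) = (−3)·(−2)·2·(−9) = −108 ≡ 9, so v_5 = 9^{−1} = 3 (mod 13).
  v = [1, 10, 6, 6, 3].
Step 2: syndromes of r = [12, 6, 7, 9, 7] (all sums mod 13).
  S_0 = Σ v_i r_i = 1·12 + 10·6 + 6·7 + 6·9 + 3·7 = 189 ≡ 7.
  S_1 = Σ v_i α_i r_i = 1·6·12 + 10·5·6 + 6·1·7 + 6·12·9 + 3·3·7 = 1125 ≡ 7.
  α_i^2 mod 13 = [10, 12, 1, 1, 9].
  S_2 = Σ v_i α_i^2 r_i = 1·10·12 + 10·12·6 + 6·1·7 + 6·1·9 + 3·9·7 = 1125 ≡ 7.
  S = (7, 7, 7) ≠ 0, so r is not a codeword (an error is present).
Step 3: locate the error. For a single error e at position i, S_ℓ = v_i·e·α_i^ℓ, so α_err = S_1/S_0.
  S_0^{−1} = 7^{−1} = 2 (mod 13), so α_err = 7·2 = 14 ≡ 1 = α_3. Error position i = 3.
  Consistency check: S_2/S_1 = 7·2 = 14 ≡ 1 = α_err ✓ (single-error assumption holds).
Step 4: error magnitude e = S_0/v_3 = S_0·∏_{j≠3}(α_3 − α_j) = 7·11 = 77 ≡ 12 (mod 13).
Step 5: correct position 3: c_3 = r_3 − e = 7 − 12 ≡ 8 (mod 13). Hence c = [12, 6, 8, 9, 7].
  Check: interpolating c through the α_i gives m(x) = 2 + 6·x (degree < 2) with m(α_i) = c_i for every i, so c is indeed a codeword.


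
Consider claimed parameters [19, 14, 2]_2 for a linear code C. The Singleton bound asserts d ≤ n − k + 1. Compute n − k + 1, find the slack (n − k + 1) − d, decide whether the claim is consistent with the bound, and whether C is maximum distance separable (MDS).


Singleton RHS = n − k + 1 = 6, slack = 4, bound satisfied, not MDS.

Singleton bound: d ≤ n − k + 1.
Here n = 19, k = 14, so n − k + 1 = 6.
Given d = 2, check d ≤ 6: YES.
Slack = (n − k + 1) − d = 4.
The code is NOT MDS (slack = 4 > 0).
Description: the claimed parameters are [19, 14, 2]_2; such a code would be non-MDS.


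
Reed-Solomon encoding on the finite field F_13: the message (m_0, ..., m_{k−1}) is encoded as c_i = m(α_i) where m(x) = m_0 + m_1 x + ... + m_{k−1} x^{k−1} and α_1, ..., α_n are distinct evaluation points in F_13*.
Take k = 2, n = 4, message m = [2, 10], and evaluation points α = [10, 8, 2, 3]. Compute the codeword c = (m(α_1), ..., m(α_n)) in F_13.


c = [11, 4, 9, 6]

Message polynomial: m(x) = 2 + 10·x (mod 13).
For each evaluation point α_i, compute m(α_i) mod 13:
  α_1 = 10: Horner steps 10 → 11, so m(10) = 11.
  α_2 = 8: Horner steps 10 → 4, so m(8) = 4.
  α_3 = 2: Horner steps 10 → 9, so m(2) = 9.
  α_4 = 3: Horner steps 10 → 6, so m(3) = 6.
Codeword c = [11, 4, 9, 6] ∈ F_13^4.
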